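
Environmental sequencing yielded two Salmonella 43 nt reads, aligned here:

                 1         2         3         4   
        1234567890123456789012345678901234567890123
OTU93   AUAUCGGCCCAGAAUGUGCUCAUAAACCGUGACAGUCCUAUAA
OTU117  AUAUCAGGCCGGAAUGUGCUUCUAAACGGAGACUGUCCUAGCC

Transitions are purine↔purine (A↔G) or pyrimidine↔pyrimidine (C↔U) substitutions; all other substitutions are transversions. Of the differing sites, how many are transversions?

Differing sites — 6:G/A (Ti); 8:C/G (Tv); 11:A/G (Ti); 21:C/U (Ti); 22:A/C (Tv); 28:C/G (Tv); 30:U/A (Tv); 34:A/U (Tv); 41:U/G (Tv); 42:A/C (Tv); 43:A/C (Tv).
Of the 11 differences, 3 transitions and 8 transversions, so the answer is 8.

8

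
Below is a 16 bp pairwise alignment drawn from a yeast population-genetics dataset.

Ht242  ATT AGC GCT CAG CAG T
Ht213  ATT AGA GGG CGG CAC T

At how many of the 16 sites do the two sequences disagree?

5

Differing sites — 6:C/A; 8:C/G; 9:T/G; 11:A/G; 15:G/C.
That gives 5 mismatches out of 16 aligned sites, so the Hamming distance is 5.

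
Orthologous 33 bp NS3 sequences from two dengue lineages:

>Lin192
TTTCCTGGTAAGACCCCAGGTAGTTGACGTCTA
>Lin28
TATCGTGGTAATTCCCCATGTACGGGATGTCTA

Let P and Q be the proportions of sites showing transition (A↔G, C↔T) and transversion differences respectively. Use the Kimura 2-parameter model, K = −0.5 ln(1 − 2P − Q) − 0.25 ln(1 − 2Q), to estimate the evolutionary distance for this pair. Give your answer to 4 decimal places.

The sequences differ at positions 2 (T/A, transversion), 5 (C/G, transversion), 12 (G/T, transversion), 13 (A/T, transversion), 19 (G/T, transversion), 23 (G/C, transversion), 24 (T/G, transversion), 25 (T/G, transversion), 28 (C/T, transition).
Of the 9 differences, 1 transition and 8 transversions over 33 sites: P = 1/33 = 0.030303, Q = 8/33 = 0.242424.
d = −0.5·ln(0.696970) − 0.25·ln(0.515152) = −0.5·(-0.361013) − 0.25·(-0.663293) = 0.3463.

0.3463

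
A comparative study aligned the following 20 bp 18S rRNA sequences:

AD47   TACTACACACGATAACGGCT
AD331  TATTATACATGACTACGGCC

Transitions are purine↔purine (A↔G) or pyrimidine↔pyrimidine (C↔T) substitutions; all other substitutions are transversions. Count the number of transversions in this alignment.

1

Mismatches occur at site 3 (C↔T, transition), site 6 (C↔T, transition), site 10 (C↔T, transition), site 13 (T↔C, transition), site 14 (A↔T, transversion), site 20 (T↔C, transition).
Of the 6 differences, 5 transitions and 1 transversion, so the answer is 1.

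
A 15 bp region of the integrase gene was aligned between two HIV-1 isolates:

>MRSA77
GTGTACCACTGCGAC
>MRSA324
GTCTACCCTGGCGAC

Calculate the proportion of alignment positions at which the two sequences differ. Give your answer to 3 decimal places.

0.267

Mismatches occur at site 3 (G/C), site 8 (A/C), site 9 (C/T), site 10 (T/G).
There are 4 differences over 15 sites, so p = 4/15 = 0.267.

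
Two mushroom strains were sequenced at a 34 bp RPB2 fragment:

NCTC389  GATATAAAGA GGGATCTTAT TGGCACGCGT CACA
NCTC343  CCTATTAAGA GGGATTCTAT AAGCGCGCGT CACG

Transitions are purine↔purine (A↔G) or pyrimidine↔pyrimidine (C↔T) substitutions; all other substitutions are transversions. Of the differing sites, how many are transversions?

Differing sites — 1:G/C (Tv); 2:A/C (Tv); 6:A/T (Tv); 16:C/T (Ti); 17:T/C (Ti); 21:T/A (Tv); 22:G/A (Ti); 25:A/G (Ti); 34:A/G (Ti).
Of the 9 differences, 5 transitions and 4 transversions, so the answer is 4.

4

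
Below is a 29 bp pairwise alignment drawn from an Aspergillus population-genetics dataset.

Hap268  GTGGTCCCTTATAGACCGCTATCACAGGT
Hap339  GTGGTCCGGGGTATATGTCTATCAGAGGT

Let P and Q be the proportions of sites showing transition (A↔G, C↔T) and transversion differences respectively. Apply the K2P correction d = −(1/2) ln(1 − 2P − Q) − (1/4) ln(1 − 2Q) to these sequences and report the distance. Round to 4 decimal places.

0.4033

Differing sites — 8:C/G (Tv); 9:T/G (Tv); 10:T/G (Tv); 11:A/G (Ti); 14:G/T (Tv); 16:C/T (Ti); 17:C/G (Tv); 18:G/T (Tv); 25:C/G (Tv).
Of the 9 differences, 2 transitions and 7 transversions over 29 sites: P = 2/29 = 0.068966, Q = 7/29 = 0.241379.
d = −0.5·ln(0.620689) − 0.25·ln(0.517242) = −0.5·(-0.476925) − 0.25·(-0.659244) = 0.4033.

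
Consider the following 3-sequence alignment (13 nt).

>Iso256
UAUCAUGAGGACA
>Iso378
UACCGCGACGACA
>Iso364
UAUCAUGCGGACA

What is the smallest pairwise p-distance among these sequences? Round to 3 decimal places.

0.077

Pairwise Hamming distances:
  Iso256 vs Iso378: 4
  Iso256 vs Iso364: 1
  Iso378 vs Iso364: 5
The smallest is 1 mismatch, between Iso256 and Iso364; p = 1/13 = 0.077.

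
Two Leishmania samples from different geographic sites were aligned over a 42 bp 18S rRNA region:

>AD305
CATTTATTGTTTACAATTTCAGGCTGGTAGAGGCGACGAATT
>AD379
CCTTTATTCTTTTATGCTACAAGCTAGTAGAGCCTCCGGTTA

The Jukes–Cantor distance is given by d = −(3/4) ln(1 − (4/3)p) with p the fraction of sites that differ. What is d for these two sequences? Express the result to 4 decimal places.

The sequences differ at positions 2 (A/C), 9 (G/C), 13 (A/T), 14 (C/A), 15 (A/T), 16 (A/G), 17 (T/C), 19 (T/A), 22 (G/A), 26 (G/A), 33 (G/C), 35 (G/T), 36 (A/C), 39 (A/G), 40 (A/T), 42 (T/A).
p = 16/42 = 0.380952.
d = −0.75 · ln(1 − (4/3)·0.380952) = −0.75 · ln(0.492064) = −0.75 · (-0.709146) = 0.5319.

0.5319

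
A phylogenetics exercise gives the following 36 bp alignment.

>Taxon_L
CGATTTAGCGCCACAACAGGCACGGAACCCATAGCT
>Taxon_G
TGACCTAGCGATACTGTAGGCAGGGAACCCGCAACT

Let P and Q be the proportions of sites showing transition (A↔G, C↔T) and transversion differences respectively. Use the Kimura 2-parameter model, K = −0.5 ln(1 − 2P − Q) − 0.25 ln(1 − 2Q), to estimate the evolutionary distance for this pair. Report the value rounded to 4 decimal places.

The sequences differ at positions 1 (C/T, transition), 4 (T/C, transition), 5 (T/C, transition), 11 (C/A, transversion), 12 (C/T, transition), 15 (A/T, transversion), 16 (A/G, transition), 17 (C/T, transition), 23 (C/G, transversion), 31 (A/G, transition), 32 (T/C, transition), 34 (G/A, transition).
Of the 12 differences, 9 transitions and 3 transversions over 36 sites: P = 9/36 = 0.250000, Q = 3/36 = 0.083333.
d = −0.5·ln(0.416667) − 0.25·ln(0.833334) = −0.5·(-0.875468) − 0.25·(-0.182321) = 0.4833.

0.4833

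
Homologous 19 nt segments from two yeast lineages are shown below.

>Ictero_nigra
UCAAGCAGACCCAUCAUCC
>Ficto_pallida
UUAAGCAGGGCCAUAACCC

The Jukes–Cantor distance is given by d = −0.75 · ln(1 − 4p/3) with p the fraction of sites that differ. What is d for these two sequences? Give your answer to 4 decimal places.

0.3241

The sequences differ at positions 2 (C/U), 9 (A/G), 10 (C/G), 15 (C/A), 17 (U/C).
p = 5/19 = 0.263158.
d = −0.75 · ln(1 − (4/3)·0.263158) = −0.75 · ln(0.649123) = −0.75 · (-0.432133) = 0.3241.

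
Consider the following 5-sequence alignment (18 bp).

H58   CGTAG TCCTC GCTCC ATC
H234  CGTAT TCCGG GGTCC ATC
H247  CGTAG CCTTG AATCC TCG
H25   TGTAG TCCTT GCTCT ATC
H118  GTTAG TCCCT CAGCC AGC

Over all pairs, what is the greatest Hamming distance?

Pairwise Hamming distances:
  H58 vs H234: 4
  H58 vs H247: 8
  H58 vs H25: 3
  H58 vs H118: 8
  H234 vs H247: 9
  H234 vs H25: 6
  H234 vs H118: 9
  H247 vs H25: 10
  H247 vs H118: 11
  H25 vs H118: 8
The largest is 11, between H247 and H118.

11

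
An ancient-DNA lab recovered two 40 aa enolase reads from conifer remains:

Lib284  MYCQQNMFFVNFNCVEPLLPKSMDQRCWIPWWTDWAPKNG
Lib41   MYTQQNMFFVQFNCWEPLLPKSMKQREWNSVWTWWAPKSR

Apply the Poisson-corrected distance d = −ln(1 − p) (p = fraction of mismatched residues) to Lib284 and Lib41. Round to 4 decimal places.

Differing sites — 3:C/T; 11:N/Q; 15:V/W; 24:D/K; 27:C/E; 29:I/N; 30:P/S; 31:W/V; 34:D/W; 39:N/S; 40:G/R.
p = 11/40 = 0.275000.
d = −ln(1 − 0.275000) = −ln(0.725000) = 0.3216.

0.3216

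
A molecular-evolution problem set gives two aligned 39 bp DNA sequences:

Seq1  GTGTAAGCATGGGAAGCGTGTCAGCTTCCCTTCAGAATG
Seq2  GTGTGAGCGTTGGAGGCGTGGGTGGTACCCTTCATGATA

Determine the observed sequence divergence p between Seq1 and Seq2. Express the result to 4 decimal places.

Differing sites — 5:A/G; 9:A/G; 11:G/T; 15:A/G; 21:T/G; 22:C/G; 23:A/T; 25:C/G; 27:T/A; 35:G/T; 36:A/G; 39:G/A.
There are 12 differences over 39 sites, so p = 12/39 = 0.3077.

0.3077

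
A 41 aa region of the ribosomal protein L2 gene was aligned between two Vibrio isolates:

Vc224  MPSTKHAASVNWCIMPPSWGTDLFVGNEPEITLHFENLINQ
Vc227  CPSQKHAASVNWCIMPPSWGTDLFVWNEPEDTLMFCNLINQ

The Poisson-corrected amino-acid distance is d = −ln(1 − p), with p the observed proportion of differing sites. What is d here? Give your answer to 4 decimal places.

0.1582

Mismatches occur at site 1 (M/C), site 4 (T/Q), site 26 (G/W), site 31 (I/D), site 34 (H/M), site 36 (E/C).
p = 6/41 = 0.146341.
d = −ln(1 − 0.146341) = −ln(0.853659) = 0.1582.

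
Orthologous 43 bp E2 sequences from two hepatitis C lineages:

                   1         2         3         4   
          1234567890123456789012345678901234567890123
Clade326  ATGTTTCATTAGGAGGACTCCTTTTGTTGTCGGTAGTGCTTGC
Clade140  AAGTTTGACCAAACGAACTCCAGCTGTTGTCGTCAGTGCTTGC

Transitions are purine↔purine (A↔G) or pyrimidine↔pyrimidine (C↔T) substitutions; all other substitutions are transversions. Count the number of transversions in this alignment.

6

Differing sites — 2:T/A (Tv); 7:C/G (Tv); 9:T/C (Ti); 10:T/C (Ti); 12:G/A (Ti); 13:G/A (Ti); 14:A/C (Tv); 16:G/A (Ti); 22:T/A (Tv); 23:T/G (Tv); 24:T/C (Ti); 33:G/T (Tv); 34:T/C (Ti).
Of the 13 differences, 7 transitions and 6 transversions, so the answer is 6.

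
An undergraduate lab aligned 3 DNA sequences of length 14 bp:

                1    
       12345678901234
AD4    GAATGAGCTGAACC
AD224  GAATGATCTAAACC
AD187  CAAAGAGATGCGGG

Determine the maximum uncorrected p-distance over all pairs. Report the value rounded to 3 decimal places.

0.643

Pairwise Hamming distances:
  AD4 vs AD224: 2
  AD4 vs AD187: 7
  AD224 vs AD187: 9
The largest is 9 mismatches, between AD224 and AD187; p = 9/14 = 0.643.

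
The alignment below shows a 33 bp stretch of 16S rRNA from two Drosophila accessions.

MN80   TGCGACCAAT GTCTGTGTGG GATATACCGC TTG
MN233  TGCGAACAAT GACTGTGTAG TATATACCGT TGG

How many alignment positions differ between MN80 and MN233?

Differing sites — 6:C/A; 12:T/A; 19:G/A; 21:G/T; 30:C/T; 32:T/G.
That gives 6 mismatches out of 33 aligned sites, so the Hamming distance is 6.

6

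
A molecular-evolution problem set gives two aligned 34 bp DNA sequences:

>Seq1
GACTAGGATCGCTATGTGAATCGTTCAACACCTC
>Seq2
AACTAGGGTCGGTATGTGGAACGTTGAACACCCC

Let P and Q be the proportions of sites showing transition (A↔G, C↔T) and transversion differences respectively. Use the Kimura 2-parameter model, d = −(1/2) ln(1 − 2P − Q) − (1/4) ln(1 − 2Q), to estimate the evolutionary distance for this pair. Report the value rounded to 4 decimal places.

The sequences differ at positions 1 (G/A, transition), 8 (A/G, transition), 12 (C/G, transversion), 19 (A/G, transition), 21 (T/A, transversion), 26 (C/G, transversion), 33 (T/C, transition).
Of the 7 differences, 4 transitions and 3 transversions over 34 sites: P = 4/34 = 0.117647, Q = 3/34 = 0.088235.
d = −0.5·ln(0.676471) − 0.25·ln(0.823530) = −0.5·(-0.390866) − 0.25·(-0.194155) = 0.2440.

0.2440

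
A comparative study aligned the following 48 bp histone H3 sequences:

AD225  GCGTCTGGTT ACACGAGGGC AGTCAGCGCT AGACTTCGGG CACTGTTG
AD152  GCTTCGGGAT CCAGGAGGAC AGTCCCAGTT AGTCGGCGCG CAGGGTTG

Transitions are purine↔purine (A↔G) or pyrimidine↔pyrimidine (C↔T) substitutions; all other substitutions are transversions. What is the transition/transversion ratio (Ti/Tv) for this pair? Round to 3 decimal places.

0.143

The sequences differ at positions 3 (G/T, transversion), 6 (T/G, transversion), 9 (T/A, transversion), 11 (A/C, transversion), 14 (C/G, transversion), 19 (G/A, transition), 25 (A/C, transversion), 26 (G/C, transversion), 27 (C/A, transversion), 29 (C/T, transition), 33 (A/T, transversion), 35 (T/G, transversion), 36 (T/G, transversion), 39 (G/C, transversion), 43 (C/G, transversion), 44 (T/G, transversion).
Of the 16 differences, 2 transitions and 14 transversions, so Ti/Tv = 2/14 = 0.143.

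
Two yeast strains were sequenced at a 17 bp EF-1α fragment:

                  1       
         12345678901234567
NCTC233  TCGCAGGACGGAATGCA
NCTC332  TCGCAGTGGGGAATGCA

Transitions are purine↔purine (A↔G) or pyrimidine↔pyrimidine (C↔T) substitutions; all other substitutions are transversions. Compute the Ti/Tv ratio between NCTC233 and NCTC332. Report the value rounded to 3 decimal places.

0.500

Mismatches occur at site 7 (G↔T, transversion), site 8 (A↔G, transition), site 9 (C↔G, transversion).
Of the 3 differences, 1 transition and 2 transversions, so Ti/Tv = 1/2 = 0.500.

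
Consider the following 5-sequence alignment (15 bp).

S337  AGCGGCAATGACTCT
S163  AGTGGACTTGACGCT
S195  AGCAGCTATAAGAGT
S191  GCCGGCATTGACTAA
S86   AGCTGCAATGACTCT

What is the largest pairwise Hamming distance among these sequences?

10

Pairwise Hamming distances:
  S337 vs S163: 5
  S337 vs S195: 6
  S337 vs S191: 5
  S337 vs S86: 1
  S163 vs S195: 9
  S163 vs S191: 8
  S163 vs S86: 6
  S195 vs S191: 10
  S195 vs S86: 6
  S191 vs S86: 6
The largest is 10, between S195 and S191.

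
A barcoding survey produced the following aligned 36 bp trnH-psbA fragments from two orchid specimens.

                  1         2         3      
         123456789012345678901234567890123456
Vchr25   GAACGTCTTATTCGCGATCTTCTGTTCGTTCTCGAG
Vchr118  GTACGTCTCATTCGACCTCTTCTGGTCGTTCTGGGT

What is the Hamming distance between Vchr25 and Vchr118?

9

Differing sites — 2:A/T; 9:T/C; 15:C/A; 16:G/C; 17:A/C; 25:T/G; 33:C/G; 35:A/G; 36:G/T.
That gives 9 mismatches out of 36 aligned sites, so the Hamming distance is 9.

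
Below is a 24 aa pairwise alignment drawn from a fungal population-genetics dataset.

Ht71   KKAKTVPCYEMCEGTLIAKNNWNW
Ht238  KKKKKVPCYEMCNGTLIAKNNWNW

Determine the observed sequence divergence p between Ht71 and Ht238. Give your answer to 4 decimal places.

0.1250

The sequences differ at positions 3 (A/K), 5 (T/K), 13 (E/N).
There are 3 differences over 24 sites, so p = 3/24 = 0.1250.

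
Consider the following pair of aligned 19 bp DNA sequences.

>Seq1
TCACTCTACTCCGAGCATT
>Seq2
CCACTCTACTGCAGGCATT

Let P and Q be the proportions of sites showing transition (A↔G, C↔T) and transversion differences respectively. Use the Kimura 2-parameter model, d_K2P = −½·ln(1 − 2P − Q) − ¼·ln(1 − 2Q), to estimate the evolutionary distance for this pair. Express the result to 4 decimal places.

0.2576

The sequences differ at positions 1 (T/C, transition), 11 (C/G, transversion), 13 (G/A, transition), 14 (A/G, transition).
Of the 4 differences, 3 transitions and 1 transversion over 19 sites: P = 3/19 = 0.157895, Q = 1/19 = 0.052632.
d = −0.5·ln(0.631578) − 0.25·ln(0.894736) = −0.5·(-0.459534) − 0.25·(-0.111227) = 0.2576.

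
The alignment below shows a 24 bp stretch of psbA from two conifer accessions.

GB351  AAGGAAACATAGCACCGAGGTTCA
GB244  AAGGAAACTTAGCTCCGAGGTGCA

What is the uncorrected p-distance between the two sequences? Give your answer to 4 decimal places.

0.1250

The sequences differ at positions 9 (A/T), 14 (A/T), 22 (T/G).
There are 3 differences over 24 sites, so p = 3/24 = 0.1250.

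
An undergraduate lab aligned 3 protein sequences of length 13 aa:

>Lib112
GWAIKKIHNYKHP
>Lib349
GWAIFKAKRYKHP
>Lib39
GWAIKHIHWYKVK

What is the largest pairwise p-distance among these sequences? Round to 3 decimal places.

0.538

Pairwise Hamming distances:
  Lib112 vs Lib349: 4
  Lib112 vs Lib39: 4
  Lib349 vs Lib39: 7
The largest is 7 mismatches, between Lib349 and Lib39; p = 7/13 = 0.538.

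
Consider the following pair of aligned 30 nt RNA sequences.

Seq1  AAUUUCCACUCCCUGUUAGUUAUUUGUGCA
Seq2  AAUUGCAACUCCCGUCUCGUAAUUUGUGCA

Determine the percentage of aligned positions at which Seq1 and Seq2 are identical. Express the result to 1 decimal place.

Differing sites — 5:U/G; 7:C/A; 14:U/G; 15:G/U; 16:U/C; 18:A/C; 21:U/A.
23 of the 30 sites match, so the percent identity is 23/30 × 100 = 76.7%.

76.7%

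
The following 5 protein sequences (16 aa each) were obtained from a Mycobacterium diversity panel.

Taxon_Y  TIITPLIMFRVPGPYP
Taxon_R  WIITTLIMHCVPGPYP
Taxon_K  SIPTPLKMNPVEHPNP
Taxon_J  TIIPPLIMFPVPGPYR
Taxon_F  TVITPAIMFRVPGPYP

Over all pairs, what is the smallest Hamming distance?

Pairwise Hamming distances:
  Taxon_Y vs Taxon_R: 4
  Taxon_Y vs Taxon_K: 8
  Taxon_Y vs Taxon_J: 3
  Taxon_Y vs Taxon_F: 2
  Taxon_R vs Taxon_K: 9
  Taxon_R vs Taxon_J: 6
  Taxon_R vs Taxon_F: 6
  Taxon_K vs Taxon_J: 9
  Taxon_K vs Taxon_F: 10
  Taxon_J vs Taxon_F: 5
The smallest is 2, between Taxon_Y and Taxon_F.

2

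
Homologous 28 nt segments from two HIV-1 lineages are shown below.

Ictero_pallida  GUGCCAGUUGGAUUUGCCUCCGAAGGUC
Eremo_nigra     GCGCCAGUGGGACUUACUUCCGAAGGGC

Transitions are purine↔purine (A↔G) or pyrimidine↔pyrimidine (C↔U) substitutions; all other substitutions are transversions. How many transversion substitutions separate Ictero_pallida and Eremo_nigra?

The sequences differ at positions 2 (U/C, transition), 9 (U/G, transversion), 13 (U/C, transition), 16 (G/A, transition), 18 (C/U, transition), 27 (U/G, transversion).
Of the 6 differences, 4 transitions and 2 transversions, so the answer is 2.

2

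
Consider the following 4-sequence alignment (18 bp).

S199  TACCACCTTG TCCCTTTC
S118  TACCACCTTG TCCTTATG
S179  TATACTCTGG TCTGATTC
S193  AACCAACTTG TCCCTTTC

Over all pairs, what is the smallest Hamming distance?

Pairwise Hamming distances:
  S199 vs S118: 3
  S199 vs S179: 8
  S199 vs S193: 2
  S118 vs S179: 10
  S118 vs S193: 5
  S179 vs S193: 9
The smallest is 2, between S199 and S193.

2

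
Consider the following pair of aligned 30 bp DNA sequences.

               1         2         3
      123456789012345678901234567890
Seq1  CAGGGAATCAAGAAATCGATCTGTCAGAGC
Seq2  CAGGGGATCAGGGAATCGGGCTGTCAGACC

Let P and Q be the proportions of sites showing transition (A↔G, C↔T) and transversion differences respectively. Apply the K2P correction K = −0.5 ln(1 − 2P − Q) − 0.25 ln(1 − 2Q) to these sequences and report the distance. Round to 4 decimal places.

0.2385

Differing sites — 6:A/G (Ti); 11:A/G (Ti); 13:A/G (Ti); 19:A/G (Ti); 20:T/G (Tv); 29:G/C (Tv).
Of the 6 differences, 4 transitions and 2 transversions over 30 sites: P = 4/30 = 0.133333, Q = 2/30 = 0.066667.
d = −0.5·ln(0.666667) − 0.25·ln(0.866666) = −0.5·(-0.405465) − 0.25·(-0.143102) = 0.2385.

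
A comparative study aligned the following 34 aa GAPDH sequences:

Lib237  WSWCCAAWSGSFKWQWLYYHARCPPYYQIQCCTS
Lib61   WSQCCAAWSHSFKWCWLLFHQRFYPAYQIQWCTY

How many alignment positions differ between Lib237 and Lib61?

The sequences differ at positions 3 (W/Q), 10 (G/H), 15 (Q/C), 18 (Y/L), 19 (Y/F), 21 (A/Q), 23 (C/F), 24 (P/Y), 26 (Y/A), 31 (C/W), 34 (S/Y).
That gives 11 mismatches out of 34 aligned sites, so the Hamming distance is 11.

11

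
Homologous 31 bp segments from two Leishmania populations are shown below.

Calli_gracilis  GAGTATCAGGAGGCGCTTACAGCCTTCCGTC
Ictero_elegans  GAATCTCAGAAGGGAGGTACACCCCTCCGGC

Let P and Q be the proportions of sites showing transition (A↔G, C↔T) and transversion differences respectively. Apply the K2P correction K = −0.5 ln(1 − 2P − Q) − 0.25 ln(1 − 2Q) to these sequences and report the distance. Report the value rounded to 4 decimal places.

Differing sites — 3:G/A (Ti); 5:A/C (Tv); 10:G/A (Ti); 14:C/G (Tv); 15:G/A (Ti); 16:C/G (Tv); 17:T/G (Tv); 22:G/C (Tv); 25:T/C (Ti); 30:T/G (Tv).
Of the 10 differences, 4 transitions and 6 transversions over 31 sites: P = 4/31 = 0.129032, Q = 6/31 = 0.193548.
d = −0.5·ln(0.548388) − 0.25·ln(0.612904) = −0.5·(-0.600772) − 0.25·(-0.489547) = 0.4228.

0.4228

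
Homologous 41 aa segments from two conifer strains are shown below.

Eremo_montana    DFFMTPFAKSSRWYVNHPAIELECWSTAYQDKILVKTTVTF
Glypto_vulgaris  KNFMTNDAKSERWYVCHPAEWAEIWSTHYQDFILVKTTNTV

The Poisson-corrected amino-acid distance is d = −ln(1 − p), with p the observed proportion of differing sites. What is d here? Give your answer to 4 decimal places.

0.4177

Mismatches occur at site 1 (D→K), site 2 (F→N), site 6 (P→N), site 7 (F→D), site 11 (S→E), site 16 (N→C), site 20 (I→E), site 21 (E→W), site 22 (L→A), site 24 (C→I), site 28 (A→H), site 32 (K→F), site 39 (V→N), site 41 (F→V).
p = 14/41 = 0.341463.
d = −ln(1 − 0.341463) = −ln(0.658537) = 0.4177.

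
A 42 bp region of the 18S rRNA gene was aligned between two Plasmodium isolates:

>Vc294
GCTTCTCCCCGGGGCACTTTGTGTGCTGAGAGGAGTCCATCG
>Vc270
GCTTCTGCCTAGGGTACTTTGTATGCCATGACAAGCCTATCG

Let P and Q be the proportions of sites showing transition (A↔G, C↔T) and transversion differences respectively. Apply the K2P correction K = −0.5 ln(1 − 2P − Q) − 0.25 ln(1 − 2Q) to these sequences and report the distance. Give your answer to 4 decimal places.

0.3851

Mismatches occur at site 7 (C→G, transversion), site 10 (C→T, transition), site 11 (G→A, transition), site 15 (C→T, transition), site 23 (G→A, transition), site 27 (T→C, transition), site 28 (G→A, transition), site 29 (A→T, transversion), site 32 (G→C, transversion), site 33 (G→A, transition), site 36 (T→C, transition), site 38 (C→T, transition).
Of the 12 differences, 9 transitions and 3 transversions over 42 sites: P = 9/42 = 0.214286, Q = 3/42 = 0.071429.
d = −0.5·ln(0.499999) − 0.25·ln(0.857142) = −0.5·(-0.693149) − 0.25·(-0.154152) = 0.3851.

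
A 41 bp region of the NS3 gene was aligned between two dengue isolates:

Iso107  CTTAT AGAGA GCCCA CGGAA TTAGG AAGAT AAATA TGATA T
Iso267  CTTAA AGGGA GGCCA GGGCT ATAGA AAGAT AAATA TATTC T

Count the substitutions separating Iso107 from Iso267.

11

Differing sites — 5:T/A; 8:A/G; 12:C/G; 16:C/G; 19:A/C; 20:A/T; 21:T/A; 25:G/A; 37:G/A; 38:A/T; 40:A/C.
That gives 11 mismatches out of 41 aligned sites, so the Hamming distance is 11.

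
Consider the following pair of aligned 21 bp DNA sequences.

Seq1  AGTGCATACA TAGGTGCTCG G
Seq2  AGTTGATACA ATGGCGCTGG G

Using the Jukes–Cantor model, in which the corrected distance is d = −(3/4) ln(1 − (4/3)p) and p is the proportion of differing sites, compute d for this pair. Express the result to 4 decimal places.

0.3597

The sequences differ at positions 4 (G/T), 5 (C/G), 11 (T/A), 12 (A/T), 15 (T/C), 19 (C/G).
p = 6/21 = 0.285714.
d = −0.75 · ln(1 − (4/3)·0.285714) = −0.75 · ln(0.619048) = −0.75 · (-0.479572) = 0.3597.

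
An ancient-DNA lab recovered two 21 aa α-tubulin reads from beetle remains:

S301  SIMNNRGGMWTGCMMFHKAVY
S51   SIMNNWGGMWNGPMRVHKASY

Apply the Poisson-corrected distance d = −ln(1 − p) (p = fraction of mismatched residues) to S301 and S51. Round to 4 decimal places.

0.3365

The sequences differ at positions 6 (R/W), 11 (T/N), 13 (C/P), 15 (M/R), 16 (F/V), 20 (V/S).
p = 6/21 = 0.285714.
d = −ln(1 − 0.285714) = −ln(0.714286) = 0.3365.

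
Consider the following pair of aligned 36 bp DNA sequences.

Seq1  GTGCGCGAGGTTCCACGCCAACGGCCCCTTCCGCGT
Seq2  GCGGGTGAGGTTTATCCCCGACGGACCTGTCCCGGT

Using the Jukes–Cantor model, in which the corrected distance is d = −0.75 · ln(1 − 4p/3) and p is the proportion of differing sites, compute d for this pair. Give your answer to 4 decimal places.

Differing sites — 2:T/C; 4:C/G; 6:C/T; 13:C/T; 14:C/A; 15:A/T; 17:G/C; 20:A/G; 25:C/A; 28:C/T; 29:T/G; 33:G/C; 34:C/G.
p = 13/36 = 0.361111.
d = −0.75 · ln(1 − (4/3)·0.361111) = −0.75 · ln(0.518519) = −0.75 · (-0.656779) = 0.4926.

0.4926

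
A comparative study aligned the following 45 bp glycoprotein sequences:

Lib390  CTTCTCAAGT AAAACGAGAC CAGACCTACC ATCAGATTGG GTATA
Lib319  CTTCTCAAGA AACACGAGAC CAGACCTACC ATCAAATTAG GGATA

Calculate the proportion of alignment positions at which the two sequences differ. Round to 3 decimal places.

0.111

The sequences differ at positions 10 (T/A), 13 (A/C), 35 (G/A), 39 (G/A), 42 (T/G).
There are 5 differences over 45 sites, so p = 5/45 = 0.111.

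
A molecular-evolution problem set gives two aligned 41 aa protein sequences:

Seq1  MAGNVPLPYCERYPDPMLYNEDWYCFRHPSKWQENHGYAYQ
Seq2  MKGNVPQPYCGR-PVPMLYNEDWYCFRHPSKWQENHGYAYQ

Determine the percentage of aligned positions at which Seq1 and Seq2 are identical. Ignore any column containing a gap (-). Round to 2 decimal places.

90.00%

Excluding the 1 gap column leaves 40 comparable sites.
The sequences differ at positions 2 (A/K), 7 (L/Q), 11 (E/G), 15 (D/V).
36 of the 40 comparable sites match, so the percent identity is 36/40 × 100 = 90.00%.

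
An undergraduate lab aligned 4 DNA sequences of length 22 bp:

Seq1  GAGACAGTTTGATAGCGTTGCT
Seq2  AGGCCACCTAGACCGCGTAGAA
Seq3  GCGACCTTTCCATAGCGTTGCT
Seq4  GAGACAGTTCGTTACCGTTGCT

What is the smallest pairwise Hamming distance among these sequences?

Pairwise Hamming distances:
  Seq1 vs Seq2: 11
  Seq1 vs Seq3: 5
  Seq1 vs Seq4: 3
  Seq2 vs Seq3: 13
  Seq2 vs Seq4: 13
  Seq3 vs Seq4: 6
The smallest is 3, between Seq1 and Seq4.

3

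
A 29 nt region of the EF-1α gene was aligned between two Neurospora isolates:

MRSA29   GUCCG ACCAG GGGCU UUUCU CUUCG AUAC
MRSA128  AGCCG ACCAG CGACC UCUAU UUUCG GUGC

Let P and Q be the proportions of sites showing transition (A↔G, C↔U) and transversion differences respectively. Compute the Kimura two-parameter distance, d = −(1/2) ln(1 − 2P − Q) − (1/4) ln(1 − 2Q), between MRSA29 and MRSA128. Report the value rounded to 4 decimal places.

0.4991

Differing sites — 1:G/A (Ti); 2:U/G (Tv); 11:G/C (Tv); 13:G/A (Ti); 15:U/C (Ti); 17:U/C (Ti); 19:C/A (Tv); 21:C/U (Ti); 26:A/G (Ti); 28:A/G (Ti).
Of the 10 differences, 7 transitions and 3 transversions over 29 sites: P = 7/29 = 0.241379, Q = 3/29 = 0.103448.
d = −0.5·ln(0.413794) − 0.25·ln(0.793104) = −0.5·(-0.882387) − 0.25·(-0.231801) = 0.4991.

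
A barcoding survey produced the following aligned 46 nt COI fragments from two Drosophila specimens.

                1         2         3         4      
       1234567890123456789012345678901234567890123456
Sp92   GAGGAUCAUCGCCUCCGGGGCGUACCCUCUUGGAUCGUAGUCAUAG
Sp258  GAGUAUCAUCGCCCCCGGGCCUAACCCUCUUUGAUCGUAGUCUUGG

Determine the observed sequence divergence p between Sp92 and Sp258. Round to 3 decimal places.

0.174

The sequences differ at positions 4 (G/U), 14 (U/C), 20 (G/C), 22 (G/U), 23 (U/A), 32 (G/U), 43 (A/U), 45 (A/G).
There are 8 differences over 46 sites, so p = 8/46 = 0.174.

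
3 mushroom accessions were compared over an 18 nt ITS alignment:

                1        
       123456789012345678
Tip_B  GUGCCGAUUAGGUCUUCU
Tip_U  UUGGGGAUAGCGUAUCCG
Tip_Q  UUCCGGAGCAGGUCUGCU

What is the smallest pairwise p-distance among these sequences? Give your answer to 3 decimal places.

0.333

Pairwise Hamming distances:
  Tip_B vs Tip_U: 9
  Tip_B vs Tip_Q: 6
  Tip_U vs Tip_Q: 9
The smallest is 6 mismatches, between Tip_B and Tip_Q; p = 6/18 = 0.333.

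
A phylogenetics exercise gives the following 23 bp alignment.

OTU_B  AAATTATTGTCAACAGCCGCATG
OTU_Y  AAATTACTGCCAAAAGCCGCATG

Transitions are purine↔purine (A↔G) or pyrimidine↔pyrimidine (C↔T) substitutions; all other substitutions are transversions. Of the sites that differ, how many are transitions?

The sequences differ at positions 7 (T/C, transition), 10 (T/C, transition), 14 (C/A, transversion).
Of the 3 differences, 2 transitions and 1 transversion, so the answer is 2.

2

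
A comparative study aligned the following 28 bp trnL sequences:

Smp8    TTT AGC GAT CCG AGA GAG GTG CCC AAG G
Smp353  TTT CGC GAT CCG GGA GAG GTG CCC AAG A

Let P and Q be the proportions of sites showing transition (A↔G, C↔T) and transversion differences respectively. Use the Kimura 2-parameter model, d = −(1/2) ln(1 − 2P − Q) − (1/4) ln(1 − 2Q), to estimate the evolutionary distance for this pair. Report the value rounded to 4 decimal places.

0.1169

Mismatches occur at site 4 (A/C, transversion), site 13 (A/G, transition), site 28 (G/A, transition).
Of the 3 differences, 2 transitions and 1 transversion over 28 sites: P = 2/28 = 0.071429, Q = 1/28 = 0.035714.
d = −0.5·ln(0.821428) − 0.25·ln(0.928572) = −0.5·(-0.196711) − 0.25·(-0.074107) = 0.1169.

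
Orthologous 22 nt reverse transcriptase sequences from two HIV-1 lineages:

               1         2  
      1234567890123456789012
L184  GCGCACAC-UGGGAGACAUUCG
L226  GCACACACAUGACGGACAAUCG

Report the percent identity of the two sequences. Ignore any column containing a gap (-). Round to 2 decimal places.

76.19%

Excluding the 1 gap column leaves 21 comparable sites.
Differing sites — 3:G/A; 12:G/A; 13:G/C; 14:A/G; 19:U/A.
16 of the 21 comparable sites match, so the percent identity is 16/21 × 100 = 76.19%.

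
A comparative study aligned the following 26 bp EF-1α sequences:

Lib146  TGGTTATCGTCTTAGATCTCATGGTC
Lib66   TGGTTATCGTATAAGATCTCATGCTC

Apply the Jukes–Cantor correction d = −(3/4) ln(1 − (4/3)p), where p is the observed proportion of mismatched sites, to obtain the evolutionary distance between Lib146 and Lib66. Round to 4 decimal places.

0.1253

The sequences differ at positions 11 (C/A), 13 (T/A), 24 (G/C).
p = 3/26 = 0.115385.
d = −0.75 · ln(1 − (4/3)·0.115385) = −0.75 · ln(0.846153) = −0.75 · (-0.167055) = 0.1253.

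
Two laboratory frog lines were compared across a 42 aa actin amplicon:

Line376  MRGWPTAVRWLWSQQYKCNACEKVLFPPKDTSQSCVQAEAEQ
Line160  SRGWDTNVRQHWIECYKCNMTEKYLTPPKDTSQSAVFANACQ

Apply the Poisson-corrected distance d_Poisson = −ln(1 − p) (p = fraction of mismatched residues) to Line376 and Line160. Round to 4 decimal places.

Mismatches occur at site 1 (M/S), site 5 (P/D), site 7 (A/N), site 10 (W/Q), site 11 (L/H), site 13 (S/I), site 14 (Q/E), site 15 (Q/C), site 20 (A/M), site 21 (C/T), site 24 (V/Y), site 26 (F/T), site 35 (C/A), site 37 (Q/F), site 39 (E/N), site 41 (E/C).
p = 16/42 = 0.380952.
d = −ln(1 − 0.380952) = −ln(0.619048) = 0.4796.

0.4796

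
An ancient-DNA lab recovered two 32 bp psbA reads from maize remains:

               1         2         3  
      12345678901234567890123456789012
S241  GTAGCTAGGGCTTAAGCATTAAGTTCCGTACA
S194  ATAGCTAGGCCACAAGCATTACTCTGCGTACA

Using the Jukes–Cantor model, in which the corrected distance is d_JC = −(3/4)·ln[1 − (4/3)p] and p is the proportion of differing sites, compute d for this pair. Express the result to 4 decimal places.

The sequences differ at positions 1 (G/A), 10 (G/C), 12 (T/A), 13 (T/C), 22 (A/C), 23 (G/T), 24 (T/C), 26 (C/G).
p = 8/32 = 0.250000.
d = −0.75 · ln(1 − (4/3)·0.250000) = −0.75 · ln(0.666667) = −0.75 · (-0.405465) = 0.3041.

0.3041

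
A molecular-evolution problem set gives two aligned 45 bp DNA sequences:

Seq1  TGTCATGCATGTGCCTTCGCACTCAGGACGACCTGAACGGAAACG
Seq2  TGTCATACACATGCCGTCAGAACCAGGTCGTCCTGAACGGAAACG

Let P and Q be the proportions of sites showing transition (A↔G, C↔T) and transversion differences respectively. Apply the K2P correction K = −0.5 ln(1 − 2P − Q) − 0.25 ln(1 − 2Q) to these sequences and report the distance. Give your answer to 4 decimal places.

0.2656

Differing sites — 7:G/A (Ti); 10:T/C (Ti); 11:G/A (Ti); 16:T/G (Tv); 19:G/A (Ti); 20:C/G (Tv); 22:C/A (Tv); 23:T/C (Ti); 28:A/T (Tv); 31:A/T (Tv).
Of the 10 differences, 5 transitions and 5 transversions over 45 sites: P = 5/45 = 0.111111, Q = 5/45 = 0.111111.
d = −0.5·ln(0.666667) − 0.25·ln(0.777778) = −0.5·(-0.405465) − 0.25·(-0.251314) = 0.2656.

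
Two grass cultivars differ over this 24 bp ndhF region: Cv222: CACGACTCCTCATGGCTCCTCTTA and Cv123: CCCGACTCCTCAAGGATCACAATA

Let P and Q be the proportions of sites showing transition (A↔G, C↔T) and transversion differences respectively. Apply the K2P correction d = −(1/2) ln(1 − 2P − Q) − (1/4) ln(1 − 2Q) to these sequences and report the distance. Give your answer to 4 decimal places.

0.3760

Differing sites — 2:A/C (Tv); 13:T/A (Tv); 16:C/A (Tv); 19:C/A (Tv); 20:T/C (Ti); 21:C/A (Tv); 22:T/A (Tv).
Of the 7 differences, 1 transition and 6 transversions over 24 sites: P = 1/24 = 0.041667, Q = 6/24 = 0.250000.
d = −0.5·ln(0.666666) − 0.25·ln(0.500000) = −0.5·(-0.405466) − 0.25·(-0.693147) = 0.3760.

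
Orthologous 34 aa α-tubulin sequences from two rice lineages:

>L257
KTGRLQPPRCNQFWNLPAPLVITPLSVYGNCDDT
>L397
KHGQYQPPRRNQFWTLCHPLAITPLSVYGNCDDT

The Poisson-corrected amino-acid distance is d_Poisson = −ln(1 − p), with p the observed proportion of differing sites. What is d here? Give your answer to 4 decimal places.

Differing sites — 2:T/H; 4:R/Q; 5:L/Y; 10:C/R; 15:N/T; 17:P/C; 18:A/H; 21:V/A.
p = 8/34 = 0.235294.
d = −ln(1 − 0.235294) = −ln(0.764706) = 0.2683.

0.2683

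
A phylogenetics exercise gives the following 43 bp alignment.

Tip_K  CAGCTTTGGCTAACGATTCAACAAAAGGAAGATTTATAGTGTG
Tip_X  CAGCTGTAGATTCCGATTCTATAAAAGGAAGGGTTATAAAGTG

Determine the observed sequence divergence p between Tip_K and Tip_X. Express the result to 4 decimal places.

Differing sites — 6:T/G; 8:G/A; 10:C/A; 12:A/T; 13:A/C; 20:A/T; 22:C/T; 32:A/G; 33:T/G; 39:G/A; 40:T/A.
There are 11 differences over 43 sites, so p = 11/43 = 0.2558.

0.2558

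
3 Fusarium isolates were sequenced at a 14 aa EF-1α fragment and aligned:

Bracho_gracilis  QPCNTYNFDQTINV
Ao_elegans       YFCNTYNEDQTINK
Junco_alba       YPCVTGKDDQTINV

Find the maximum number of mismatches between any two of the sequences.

Pairwise Hamming distances:
  Bracho_gracilis vs Ao_elegans: 4
  Bracho_gracilis vs Junco_alba: 5
  Ao_elegans vs Junco_alba: 6
The largest is 6, between Ao_elegans and Junco_alba.

6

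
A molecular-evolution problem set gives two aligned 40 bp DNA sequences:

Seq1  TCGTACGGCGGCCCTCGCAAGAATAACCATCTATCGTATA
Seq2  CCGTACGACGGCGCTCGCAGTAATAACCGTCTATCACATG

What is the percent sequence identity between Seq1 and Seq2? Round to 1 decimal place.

77.5%

Mismatches occur at site 1 (T/C), site 8 (G/A), site 13 (C/G), site 20 (A/G), site 21 (G/T), site 29 (A/G), site 36 (G/A), site 37 (T/C), site 40 (A/G).
31 of the 40 sites match, so the percent identity is 31/40 × 100 = 77.5%.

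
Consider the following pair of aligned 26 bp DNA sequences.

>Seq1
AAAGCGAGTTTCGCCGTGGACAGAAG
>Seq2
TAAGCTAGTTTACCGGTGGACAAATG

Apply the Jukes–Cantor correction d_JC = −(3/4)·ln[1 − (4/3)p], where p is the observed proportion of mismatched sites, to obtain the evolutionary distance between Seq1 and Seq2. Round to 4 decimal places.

Mismatches occur at site 1 (A→T), site 6 (G→T), site 12 (C→A), site 13 (G→C), site 15 (C→G), site 23 (G→A), site 25 (A→T).
p = 7/26 = 0.269231.
d = −0.75 · ln(1 − (4/3)·0.269231) = −0.75 · ln(0.641025) = −0.75 · (-0.444687) = 0.3335.

0.3335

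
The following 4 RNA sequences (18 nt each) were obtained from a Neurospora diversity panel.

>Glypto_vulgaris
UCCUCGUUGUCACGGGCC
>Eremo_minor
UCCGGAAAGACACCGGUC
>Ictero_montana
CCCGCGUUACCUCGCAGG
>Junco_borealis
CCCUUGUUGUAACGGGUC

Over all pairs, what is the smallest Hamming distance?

4

Pairwise Hamming distances:
  Glypto_vulgaris vs Eremo_minor: 8
  Glypto_vulgaris vs Ictero_montana: 9
  Glypto_vulgaris vs Junco_borealis: 4
  Eremo_minor vs Ictero_montana: 13
  Eremo_minor vs Junco_borealis: 9
  Ictero_montana vs Junco_borealis: 10
The smallest is 4, between Glypto_vulgaris and Junco_borealis.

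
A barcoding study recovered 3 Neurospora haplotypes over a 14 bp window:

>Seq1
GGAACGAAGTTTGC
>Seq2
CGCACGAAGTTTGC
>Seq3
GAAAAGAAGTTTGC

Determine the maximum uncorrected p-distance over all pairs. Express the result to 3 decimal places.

0.286

Pairwise Hamming distances:
  Seq1 vs Seq2: 2
  Seq1 vs Seq3: 2
  Seq2 vs Seq3: 4
The largest is 4 mismatches, between Seq2 and Seq3; p = 4/14 = 0.286.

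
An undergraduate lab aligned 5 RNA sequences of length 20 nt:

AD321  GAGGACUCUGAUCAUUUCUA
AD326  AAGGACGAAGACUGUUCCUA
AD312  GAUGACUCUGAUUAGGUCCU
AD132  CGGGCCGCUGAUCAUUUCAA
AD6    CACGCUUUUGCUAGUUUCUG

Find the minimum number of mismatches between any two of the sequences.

Pairwise Hamming distances:
  AD321 vs AD326: 8
  AD321 vs AD312: 6
  AD321 vs AD132: 5
  AD321 vs AD6: 9
  AD326 vs AD312: 12
  AD326 vs AD132: 10
  AD326 vs AD6: 12
  AD312 vs AD132: 10
  AD312 vs AD6: 12
  AD132 vs AD6: 10
The smallest is 5, between AD321 and AD132.

5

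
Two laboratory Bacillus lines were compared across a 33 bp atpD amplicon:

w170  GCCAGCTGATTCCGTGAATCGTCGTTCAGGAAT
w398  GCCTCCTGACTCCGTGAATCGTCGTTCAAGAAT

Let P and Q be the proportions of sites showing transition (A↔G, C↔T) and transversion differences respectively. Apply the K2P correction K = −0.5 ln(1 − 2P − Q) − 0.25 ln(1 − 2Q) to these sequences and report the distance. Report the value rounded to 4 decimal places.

The sequences differ at positions 4 (A/T, transversion), 5 (G/C, transversion), 10 (T/C, transition), 29 (G/A, transition).
Of the 4 differences, 2 transitions and 2 transversions over 33 sites: P = 2/33 = 0.060606, Q = 2/33 = 0.060606.
d = −0.5·ln(0.818182) − 0.25·ln(0.878788) = −0.5·(-0.200670) − 0.25·(-0.129212) = 0.1326.

0.1326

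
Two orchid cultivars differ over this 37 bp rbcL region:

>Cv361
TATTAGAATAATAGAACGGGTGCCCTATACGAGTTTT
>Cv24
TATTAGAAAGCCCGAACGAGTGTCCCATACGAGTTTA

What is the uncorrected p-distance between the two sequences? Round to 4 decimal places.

0.2432

The sequences differ at positions 9 (T/A), 10 (A/G), 11 (A/C), 12 (T/C), 13 (A/C), 19 (G/A), 23 (C/T), 26 (T/C), 37 (T/A).
There are 9 differences over 37 sites, so p = 9/37 = 0.2432.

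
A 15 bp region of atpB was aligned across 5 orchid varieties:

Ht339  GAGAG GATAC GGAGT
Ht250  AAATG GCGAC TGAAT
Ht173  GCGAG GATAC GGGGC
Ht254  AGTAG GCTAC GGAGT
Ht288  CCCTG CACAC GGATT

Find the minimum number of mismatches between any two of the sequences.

3

Pairwise Hamming distances:
  Ht339 vs Ht250: 7
  Ht339 vs Ht173: 3
  Ht339 vs Ht254: 4
  Ht339 vs Ht288: 7
  Ht250 vs Ht173: 10
  Ht250 vs Ht254: 6
  Ht250 vs Ht288: 8
  Ht173 vs Ht254: 6
  Ht173 vs Ht288: 8
  Ht254 vs Ht288: 8
The smallest is 3, between Ht339 and Ht173.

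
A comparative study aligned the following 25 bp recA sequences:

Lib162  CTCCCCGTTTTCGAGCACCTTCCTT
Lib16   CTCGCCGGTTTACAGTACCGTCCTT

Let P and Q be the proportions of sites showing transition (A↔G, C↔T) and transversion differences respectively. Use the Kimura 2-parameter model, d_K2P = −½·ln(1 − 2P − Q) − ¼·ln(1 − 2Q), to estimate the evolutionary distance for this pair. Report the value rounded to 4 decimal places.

Mismatches occur at site 4 (C↔G, transversion), site 8 (T↔G, transversion), site 12 (C↔A, transversion), site 13 (G↔C, transversion), site 16 (C↔T, transition), site 20 (T↔G, transversion).
Of the 6 differences, 1 transition and 5 transversions over 25 sites: P = 1/25 = 0.040000, Q = 5/25 = 0.200000.
d = −0.5·ln(0.720000) − 0.25·ln(0.600000) = −0.5·(-0.328504) − 0.25·(-0.510826) = 0.2920.

0.2920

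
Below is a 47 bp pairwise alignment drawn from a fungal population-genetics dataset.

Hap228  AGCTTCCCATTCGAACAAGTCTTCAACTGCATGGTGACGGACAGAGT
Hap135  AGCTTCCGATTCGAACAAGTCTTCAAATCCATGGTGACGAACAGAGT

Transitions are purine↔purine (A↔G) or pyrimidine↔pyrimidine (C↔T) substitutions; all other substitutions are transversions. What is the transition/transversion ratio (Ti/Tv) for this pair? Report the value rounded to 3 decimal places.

0.333

Differing sites — 8:C/G (Tv); 27:C/A (Tv); 29:G/C (Tv); 40:G/A (Ti).
Of the 4 differences, 1 transition and 3 transversions, so Ti/Tv = 1/3 = 0.333.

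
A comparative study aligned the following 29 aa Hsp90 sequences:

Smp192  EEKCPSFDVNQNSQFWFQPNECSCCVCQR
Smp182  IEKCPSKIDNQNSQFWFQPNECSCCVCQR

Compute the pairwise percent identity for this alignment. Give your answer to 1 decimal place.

86.2%

Mismatches occur at site 1 (E/I), site 7 (F/K), site 8 (D/I), site 9 (V/D).
25 of the 29 sites match, so the percent identity is 25/29 × 100 = 86.2%.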